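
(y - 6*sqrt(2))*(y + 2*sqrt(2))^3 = y^4 - 48*y^2 - 128*sqrt(2)*y - 192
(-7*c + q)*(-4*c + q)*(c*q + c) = 28*c^3*q + 28*c^3 - 11*c^2*q^2 - 11*c^2*q + c*q^3 + c*q^2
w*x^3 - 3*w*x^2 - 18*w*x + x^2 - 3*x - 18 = (x - 6)*(x + 3)*(w*x + 1)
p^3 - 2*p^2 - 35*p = p*(p - 7)*(p + 5)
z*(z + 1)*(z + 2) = z^3 + 3*z^2 + 2*z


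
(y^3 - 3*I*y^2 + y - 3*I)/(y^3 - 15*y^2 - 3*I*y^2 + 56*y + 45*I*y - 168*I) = (y^2 + 1)/(y^2 - 15*y + 56)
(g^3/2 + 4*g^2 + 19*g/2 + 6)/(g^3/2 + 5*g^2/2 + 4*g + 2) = (g^2 + 7*g + 12)/(g^2 + 4*g + 4)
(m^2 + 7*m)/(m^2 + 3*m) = (m + 7)/(m + 3)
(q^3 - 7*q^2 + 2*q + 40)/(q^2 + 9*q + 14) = (q^2 - 9*q + 20)/(q + 7)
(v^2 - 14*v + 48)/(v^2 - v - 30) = (v - 8)/(v + 5)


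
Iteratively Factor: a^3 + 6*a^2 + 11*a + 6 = (a + 2)*(a^2 + 4*a + 3) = (a + 1)*(a + 2)*(a + 3)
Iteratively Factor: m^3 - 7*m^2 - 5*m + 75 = (m + 3)*(m^2 - 10*m + 25) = (m - 5)*(m + 3)*(m - 5)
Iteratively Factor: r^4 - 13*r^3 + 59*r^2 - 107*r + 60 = (r - 4)*(r^3 - 9*r^2 + 23*r - 15) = (r - 4)*(r - 1)*(r^2 - 8*r + 15) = (r - 5)*(r - 4)*(r - 1)*(r - 3)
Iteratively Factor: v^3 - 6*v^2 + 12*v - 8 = (v - 2)*(v^2 - 4*v + 4) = (v - 2)^2*(v - 2)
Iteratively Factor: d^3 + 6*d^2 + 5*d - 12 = (d - 1)*(d^2 + 7*d + 12) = (d - 1)*(d + 3)*(d + 4)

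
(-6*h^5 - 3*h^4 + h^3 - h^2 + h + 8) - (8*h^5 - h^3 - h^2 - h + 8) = -14*h^5 - 3*h^4 + 2*h^3 + 2*h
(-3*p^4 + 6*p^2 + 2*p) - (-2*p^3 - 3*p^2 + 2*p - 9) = -3*p^4 + 2*p^3 + 9*p^2 + 9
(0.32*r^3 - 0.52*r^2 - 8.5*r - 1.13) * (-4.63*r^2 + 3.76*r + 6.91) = -1.4816*r^5 + 3.6108*r^4 + 39.611*r^3 - 30.3213*r^2 - 62.9838*r - 7.8083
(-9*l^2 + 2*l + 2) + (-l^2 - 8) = -10*l^2 + 2*l - 6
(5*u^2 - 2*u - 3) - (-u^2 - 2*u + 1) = 6*u^2 - 4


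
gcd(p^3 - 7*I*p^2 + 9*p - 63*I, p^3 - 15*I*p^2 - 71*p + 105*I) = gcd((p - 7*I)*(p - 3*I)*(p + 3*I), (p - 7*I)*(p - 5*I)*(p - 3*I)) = p^2 - 10*I*p - 21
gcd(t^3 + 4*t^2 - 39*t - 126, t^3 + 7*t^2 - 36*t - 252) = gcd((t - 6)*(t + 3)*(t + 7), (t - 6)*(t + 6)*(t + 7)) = t^2 + t - 42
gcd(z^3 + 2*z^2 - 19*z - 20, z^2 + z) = z + 1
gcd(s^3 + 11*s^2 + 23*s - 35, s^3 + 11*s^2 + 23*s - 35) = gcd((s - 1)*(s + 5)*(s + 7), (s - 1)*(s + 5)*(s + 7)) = s^3 + 11*s^2 + 23*s - 35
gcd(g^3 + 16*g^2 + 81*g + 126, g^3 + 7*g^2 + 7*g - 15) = g + 3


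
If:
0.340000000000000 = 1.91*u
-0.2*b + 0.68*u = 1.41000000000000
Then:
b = -6.44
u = 0.18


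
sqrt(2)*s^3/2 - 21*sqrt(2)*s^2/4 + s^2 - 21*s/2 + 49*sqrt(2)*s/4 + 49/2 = (s - 7)*(s - 7/2)*(sqrt(2)*s/2 + 1)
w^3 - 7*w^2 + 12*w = w*(w - 4)*(w - 3)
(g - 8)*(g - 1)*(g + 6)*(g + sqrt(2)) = g^4 - 3*g^3 + sqrt(2)*g^3 - 46*g^2 - 3*sqrt(2)*g^2 - 46*sqrt(2)*g + 48*g + 48*sqrt(2)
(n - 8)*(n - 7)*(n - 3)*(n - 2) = n^4 - 20*n^3 + 137*n^2 - 370*n + 336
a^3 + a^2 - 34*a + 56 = (a - 4)*(a - 2)*(a + 7)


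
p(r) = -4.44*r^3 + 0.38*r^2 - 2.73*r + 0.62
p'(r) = -13.32*r^2 + 0.76*r - 2.73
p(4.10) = -310.19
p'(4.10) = -223.52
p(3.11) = -137.75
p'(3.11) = -129.20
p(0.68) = -2.46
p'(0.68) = -8.37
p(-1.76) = 30.81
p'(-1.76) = -45.33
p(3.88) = -263.60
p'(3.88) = -200.31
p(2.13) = -46.38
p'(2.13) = -61.54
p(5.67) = -811.98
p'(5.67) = -426.64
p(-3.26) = 167.39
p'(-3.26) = -146.77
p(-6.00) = 989.72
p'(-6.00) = -486.81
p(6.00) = -961.12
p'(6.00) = -477.69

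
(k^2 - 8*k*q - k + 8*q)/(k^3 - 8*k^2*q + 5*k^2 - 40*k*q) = (k - 1)/(k*(k + 5))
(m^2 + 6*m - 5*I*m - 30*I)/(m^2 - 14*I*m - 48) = (m^2 + m*(6 - 5*I) - 30*I)/(m^2 - 14*I*m - 48)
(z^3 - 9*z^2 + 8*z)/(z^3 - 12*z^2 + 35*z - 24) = z/(z - 3)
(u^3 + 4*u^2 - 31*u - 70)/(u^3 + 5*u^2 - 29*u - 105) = (u + 2)/(u + 3)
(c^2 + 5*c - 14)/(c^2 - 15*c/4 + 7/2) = 4*(c + 7)/(4*c - 7)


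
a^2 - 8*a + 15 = (a - 5)*(a - 3)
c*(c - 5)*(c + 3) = c^3 - 2*c^2 - 15*c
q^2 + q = q*(q + 1)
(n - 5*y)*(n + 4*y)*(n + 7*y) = n^3 + 6*n^2*y - 27*n*y^2 - 140*y^3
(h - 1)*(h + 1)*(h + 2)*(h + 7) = h^4 + 9*h^3 + 13*h^2 - 9*h - 14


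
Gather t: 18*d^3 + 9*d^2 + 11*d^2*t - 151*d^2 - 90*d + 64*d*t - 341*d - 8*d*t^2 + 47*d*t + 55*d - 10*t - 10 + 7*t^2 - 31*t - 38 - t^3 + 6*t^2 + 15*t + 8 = 18*d^3 - 142*d^2 - 376*d - t^3 + t^2*(13 - 8*d) + t*(11*d^2 + 111*d - 26) - 40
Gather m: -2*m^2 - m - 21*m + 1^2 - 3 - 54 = -2*m^2 - 22*m - 56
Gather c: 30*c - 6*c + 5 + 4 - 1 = 24*c + 8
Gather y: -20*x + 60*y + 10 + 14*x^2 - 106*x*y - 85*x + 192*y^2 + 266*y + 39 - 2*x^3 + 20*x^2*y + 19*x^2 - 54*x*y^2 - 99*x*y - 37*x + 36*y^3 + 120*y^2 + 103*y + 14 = -2*x^3 + 33*x^2 - 142*x + 36*y^3 + y^2*(312 - 54*x) + y*(20*x^2 - 205*x + 429) + 63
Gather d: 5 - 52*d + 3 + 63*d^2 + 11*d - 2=63*d^2 - 41*d + 6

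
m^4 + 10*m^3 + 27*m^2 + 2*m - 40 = (m - 1)*(m + 2)*(m + 4)*(m + 5)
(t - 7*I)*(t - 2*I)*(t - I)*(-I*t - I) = -I*t^4 - 10*t^3 - I*t^3 - 10*t^2 + 23*I*t^2 + 14*t + 23*I*t + 14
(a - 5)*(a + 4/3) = a^2 - 11*a/3 - 20/3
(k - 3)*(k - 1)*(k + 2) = k^3 - 2*k^2 - 5*k + 6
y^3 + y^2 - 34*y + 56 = (y - 4)*(y - 2)*(y + 7)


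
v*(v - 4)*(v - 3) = v^3 - 7*v^2 + 12*v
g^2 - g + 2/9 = (g - 2/3)*(g - 1/3)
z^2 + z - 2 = (z - 1)*(z + 2)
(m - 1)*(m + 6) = m^2 + 5*m - 6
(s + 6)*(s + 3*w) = s^2 + 3*s*w + 6*s + 18*w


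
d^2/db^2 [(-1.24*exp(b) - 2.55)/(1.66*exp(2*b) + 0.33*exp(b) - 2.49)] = (-3.416944*exp(4*b) - 27.427848*exp(3*b) - 34.943166*exp(2*b) - 43.457283*exp(b) - 9.783459)*exp(b)/(4.574296*exp(6*b) + 2.728044*exp(5*b) - 20.04201*exp(4*b) - 8.148195*exp(3*b) + 30.063015*exp(2*b) + 6.138099*exp(b) - 15.438249)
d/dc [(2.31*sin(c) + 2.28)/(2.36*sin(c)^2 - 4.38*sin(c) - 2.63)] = (-5.4516*sin(c)^2 - 10.7616*sin(c) + 3.9111)*cos(c)/(5.5696*sin(c)^4 - 20.6736*sin(c)^3 + 6.7708*sin(c)^2 + 23.0388*sin(c) + 6.9169)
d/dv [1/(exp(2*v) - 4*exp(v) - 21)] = 2*(2 - exp(v))*exp(v)/(-exp(2*v) + 4*exp(v) + 21)^2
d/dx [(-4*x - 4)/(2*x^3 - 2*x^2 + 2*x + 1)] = 4*(4*x^3 + 4*x^2 - 4*x + 1)/(4*x^6 - 8*x^5 + 12*x^4 - 4*x^3 + 4*x + 1)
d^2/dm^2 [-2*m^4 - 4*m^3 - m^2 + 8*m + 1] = -24*m^2 - 24*m - 2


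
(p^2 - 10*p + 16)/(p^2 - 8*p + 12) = (p - 8)/(p - 6)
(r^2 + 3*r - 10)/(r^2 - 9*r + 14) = (r + 5)/(r - 7)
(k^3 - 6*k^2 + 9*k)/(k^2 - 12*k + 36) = k*(k^2 - 6*k + 9)/(k^2 - 12*k + 36)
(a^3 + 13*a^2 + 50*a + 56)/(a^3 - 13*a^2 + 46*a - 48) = (a^3 + 13*a^2 + 50*a + 56)/(a^3 - 13*a^2 + 46*a - 48)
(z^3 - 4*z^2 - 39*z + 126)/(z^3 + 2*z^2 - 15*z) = (z^2 - z - 42)/(z*(z + 5))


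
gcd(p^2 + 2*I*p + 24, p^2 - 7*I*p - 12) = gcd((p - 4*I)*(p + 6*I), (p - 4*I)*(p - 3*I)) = p - 4*I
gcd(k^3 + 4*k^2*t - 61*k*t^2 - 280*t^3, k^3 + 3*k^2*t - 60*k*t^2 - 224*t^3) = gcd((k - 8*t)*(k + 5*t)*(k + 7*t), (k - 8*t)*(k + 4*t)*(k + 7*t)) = -k^2 + k*t + 56*t^2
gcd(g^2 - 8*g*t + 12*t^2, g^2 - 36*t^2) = -g + 6*t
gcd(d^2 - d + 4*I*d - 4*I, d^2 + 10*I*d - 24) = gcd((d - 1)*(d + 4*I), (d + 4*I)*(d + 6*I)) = d + 4*I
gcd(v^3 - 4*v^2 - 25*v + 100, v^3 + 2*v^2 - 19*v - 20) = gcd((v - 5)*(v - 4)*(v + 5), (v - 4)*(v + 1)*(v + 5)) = v^2 + v - 20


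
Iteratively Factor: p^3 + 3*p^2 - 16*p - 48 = (p - 4)*(p^2 + 7*p + 12) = (p - 4)*(p + 3)*(p + 4)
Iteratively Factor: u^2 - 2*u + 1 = (u - 1)*(u - 1)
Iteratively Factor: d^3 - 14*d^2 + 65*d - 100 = (d - 4)*(d^2 - 10*d + 25) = (d - 5)*(d - 4)*(d - 5)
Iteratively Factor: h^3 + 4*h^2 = (h)*(h^2 + 4*h) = h^2*(h + 4)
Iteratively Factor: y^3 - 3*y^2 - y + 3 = (y + 1)*(y^2 - 4*y + 3) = (y - 1)*(y + 1)*(y - 3)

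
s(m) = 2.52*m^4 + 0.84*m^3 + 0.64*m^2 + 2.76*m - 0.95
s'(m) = 10.08*m^3 + 2.52*m^2 + 1.28*m + 2.76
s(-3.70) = 427.34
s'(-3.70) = -478.06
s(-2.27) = 53.17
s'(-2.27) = -105.07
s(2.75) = 173.07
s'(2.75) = 234.97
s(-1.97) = 27.63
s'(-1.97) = -67.05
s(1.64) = 27.23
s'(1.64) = 56.10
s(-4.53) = 982.78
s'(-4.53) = -888.36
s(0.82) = 3.35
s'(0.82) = 11.06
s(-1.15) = -0.15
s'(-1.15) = -10.71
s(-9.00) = 15947.41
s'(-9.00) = -7152.96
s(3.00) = 239.89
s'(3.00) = 301.44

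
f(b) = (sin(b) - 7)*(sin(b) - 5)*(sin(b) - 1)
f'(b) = (sin(b) - 7)*(sin(b) - 5)*cos(b) + (sin(b) - 7)*(sin(b) - 1)*cos(b) + (sin(b) - 5)*(sin(b) - 1)*cos(b)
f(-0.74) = -72.91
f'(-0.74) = 48.66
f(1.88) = -1.16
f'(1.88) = -7.59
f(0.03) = -33.60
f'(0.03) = 46.20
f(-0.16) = -42.82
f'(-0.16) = 50.56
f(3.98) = -77.55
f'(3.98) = -45.46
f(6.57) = -22.72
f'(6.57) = 38.26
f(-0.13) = -41.31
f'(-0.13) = 50.00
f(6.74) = -16.71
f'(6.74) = 32.41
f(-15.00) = -71.34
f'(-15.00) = -49.51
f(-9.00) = -56.65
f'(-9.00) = -53.05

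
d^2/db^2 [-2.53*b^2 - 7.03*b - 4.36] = -5.06000000000000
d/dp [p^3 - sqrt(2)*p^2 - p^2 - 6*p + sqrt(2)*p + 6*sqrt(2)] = 3*p^2 - 2*sqrt(2)*p - 2*p - 6 + sqrt(2)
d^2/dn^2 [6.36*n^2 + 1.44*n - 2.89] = 12.7200000000000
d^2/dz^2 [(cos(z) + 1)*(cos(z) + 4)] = -5*cos(z) - 2*cos(2*z)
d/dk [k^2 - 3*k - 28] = 2*k - 3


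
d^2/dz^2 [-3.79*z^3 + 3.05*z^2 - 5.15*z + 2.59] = 6.1 - 22.74*z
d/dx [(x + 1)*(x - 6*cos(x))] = x + (x + 1)*(6*sin(x) + 1) - 6*cos(x)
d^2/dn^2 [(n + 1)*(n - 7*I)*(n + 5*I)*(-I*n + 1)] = -12*I*n^2 - 6*n*(1 + I) - 2 - 74*I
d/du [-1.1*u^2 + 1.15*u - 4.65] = 1.15 - 2.2*u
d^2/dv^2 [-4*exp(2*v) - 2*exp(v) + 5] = (-16*exp(v) - 2)*exp(v)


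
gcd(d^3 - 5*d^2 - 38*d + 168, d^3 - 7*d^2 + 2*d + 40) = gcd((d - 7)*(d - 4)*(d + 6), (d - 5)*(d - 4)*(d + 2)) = d - 4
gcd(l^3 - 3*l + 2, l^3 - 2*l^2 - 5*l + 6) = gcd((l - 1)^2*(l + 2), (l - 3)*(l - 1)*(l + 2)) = l^2 + l - 2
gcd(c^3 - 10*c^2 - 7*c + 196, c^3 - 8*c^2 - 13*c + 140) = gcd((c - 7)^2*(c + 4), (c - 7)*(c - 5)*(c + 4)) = c^2 - 3*c - 28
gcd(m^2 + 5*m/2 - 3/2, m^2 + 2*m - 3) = m + 3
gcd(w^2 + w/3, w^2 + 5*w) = w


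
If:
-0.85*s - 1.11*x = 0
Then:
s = -1.30588235294118*x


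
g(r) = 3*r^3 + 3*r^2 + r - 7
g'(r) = 9*r^2 + 6*r + 1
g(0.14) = -6.79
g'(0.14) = 2.02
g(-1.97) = -20.26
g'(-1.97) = 24.11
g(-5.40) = -397.31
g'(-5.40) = 231.04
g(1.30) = 5.96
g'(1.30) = 24.01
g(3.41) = 150.25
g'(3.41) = 126.11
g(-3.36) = -90.29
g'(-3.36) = 82.45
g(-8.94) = -1919.72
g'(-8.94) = 666.67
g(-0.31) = -7.11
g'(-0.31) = 0.00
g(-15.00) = -9472.00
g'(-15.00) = 1936.00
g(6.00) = 755.00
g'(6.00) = 361.00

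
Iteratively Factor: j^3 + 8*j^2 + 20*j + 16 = (j + 4)*(j^2 + 4*j + 4) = (j + 2)*(j + 4)*(j + 2)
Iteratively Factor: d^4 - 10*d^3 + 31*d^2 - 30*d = (d - 5)*(d^3 - 5*d^2 + 6*d) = (d - 5)*(d - 3)*(d^2 - 2*d) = d*(d - 5)*(d - 3)*(d - 2)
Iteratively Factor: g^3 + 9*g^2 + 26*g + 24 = (g + 2)*(g^2 + 7*g + 12) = (g + 2)*(g + 4)*(g + 3)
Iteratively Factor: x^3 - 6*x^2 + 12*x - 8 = (x - 2)*(x^2 - 4*x + 4) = (x - 2)^2*(x - 2)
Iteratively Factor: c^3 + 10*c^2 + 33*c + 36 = (c + 4)*(c^2 + 6*c + 9) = (c + 3)*(c + 4)*(c + 3)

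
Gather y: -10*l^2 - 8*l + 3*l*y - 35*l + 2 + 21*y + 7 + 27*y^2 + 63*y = -10*l^2 - 43*l + 27*y^2 + y*(3*l + 84) + 9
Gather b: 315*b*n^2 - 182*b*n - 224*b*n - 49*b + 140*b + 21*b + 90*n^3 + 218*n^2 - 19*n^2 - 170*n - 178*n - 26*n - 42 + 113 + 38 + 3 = b*(315*n^2 - 406*n + 112) + 90*n^3 + 199*n^2 - 374*n + 112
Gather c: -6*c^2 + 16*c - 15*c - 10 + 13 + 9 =-6*c^2 + c + 12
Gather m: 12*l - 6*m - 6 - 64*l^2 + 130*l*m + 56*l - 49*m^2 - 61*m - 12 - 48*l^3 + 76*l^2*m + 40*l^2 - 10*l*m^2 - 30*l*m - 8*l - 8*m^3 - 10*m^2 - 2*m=-48*l^3 - 24*l^2 + 60*l - 8*m^3 + m^2*(-10*l - 59) + m*(76*l^2 + 100*l - 69) - 18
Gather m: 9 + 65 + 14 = 88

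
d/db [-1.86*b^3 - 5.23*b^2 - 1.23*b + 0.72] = -5.58*b^2 - 10.46*b - 1.23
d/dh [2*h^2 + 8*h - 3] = 4*h + 8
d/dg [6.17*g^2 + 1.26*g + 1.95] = 12.34*g + 1.26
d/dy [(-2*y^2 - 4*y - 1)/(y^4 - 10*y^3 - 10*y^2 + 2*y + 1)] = 2*(2*y^5 - 4*y^4 - 38*y^3 - 37*y^2 - 12*y - 1)/(y^8 - 20*y^7 + 80*y^6 + 204*y^5 + 62*y^4 - 60*y^3 - 16*y^2 + 4*y + 1)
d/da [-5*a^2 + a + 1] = 1 - 10*a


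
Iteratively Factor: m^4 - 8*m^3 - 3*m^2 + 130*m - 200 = (m + 4)*(m^3 - 12*m^2 + 45*m - 50) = (m - 5)*(m + 4)*(m^2 - 7*m + 10) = (m - 5)*(m - 2)*(m + 4)*(m - 5)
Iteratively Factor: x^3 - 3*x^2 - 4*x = (x)*(x^2 - 3*x - 4) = x*(x + 1)*(x - 4)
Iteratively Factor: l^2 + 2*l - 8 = (l + 4)*(l - 2)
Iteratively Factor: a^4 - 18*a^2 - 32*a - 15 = (a + 1)*(a^3 - a^2 - 17*a - 15) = (a - 5)*(a + 1)*(a^2 + 4*a + 3) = (a - 5)*(a + 1)*(a + 3)*(a + 1)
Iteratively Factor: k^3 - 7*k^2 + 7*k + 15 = (k - 3)*(k^2 - 4*k - 5) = (k - 5)*(k - 3)*(k + 1)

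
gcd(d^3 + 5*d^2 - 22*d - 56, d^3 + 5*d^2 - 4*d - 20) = d + 2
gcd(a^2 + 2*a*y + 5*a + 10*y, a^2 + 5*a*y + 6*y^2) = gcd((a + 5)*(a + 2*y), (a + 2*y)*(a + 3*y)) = a + 2*y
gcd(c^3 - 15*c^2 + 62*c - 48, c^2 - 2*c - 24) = c - 6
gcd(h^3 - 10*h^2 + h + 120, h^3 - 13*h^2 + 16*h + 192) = h^2 - 5*h - 24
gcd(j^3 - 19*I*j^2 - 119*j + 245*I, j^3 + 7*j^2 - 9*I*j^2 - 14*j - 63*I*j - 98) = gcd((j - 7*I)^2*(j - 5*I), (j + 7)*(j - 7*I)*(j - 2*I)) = j - 7*I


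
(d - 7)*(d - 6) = d^2 - 13*d + 42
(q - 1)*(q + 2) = q^2 + q - 2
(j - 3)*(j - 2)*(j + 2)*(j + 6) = j^4 + 3*j^3 - 22*j^2 - 12*j + 72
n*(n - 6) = n^2 - 6*n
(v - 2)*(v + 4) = v^2 + 2*v - 8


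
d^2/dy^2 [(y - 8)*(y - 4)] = 2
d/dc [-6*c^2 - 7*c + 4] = -12*c - 7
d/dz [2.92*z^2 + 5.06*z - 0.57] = 5.84*z + 5.06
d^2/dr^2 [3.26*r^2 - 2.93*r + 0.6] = 6.52000000000000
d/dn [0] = 0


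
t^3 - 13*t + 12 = (t - 3)*(t - 1)*(t + 4)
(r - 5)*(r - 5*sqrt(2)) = r^2 - 5*sqrt(2)*r - 5*r + 25*sqrt(2)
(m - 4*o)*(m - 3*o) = m^2 - 7*m*o + 12*o^2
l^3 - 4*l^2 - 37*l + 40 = (l - 8)*(l - 1)*(l + 5)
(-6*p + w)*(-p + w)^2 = -6*p^3 + 13*p^2*w - 8*p*w^2 + w^3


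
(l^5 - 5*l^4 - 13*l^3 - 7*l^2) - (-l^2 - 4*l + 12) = l^5 - 5*l^4 - 13*l^3 - 6*l^2 + 4*l - 12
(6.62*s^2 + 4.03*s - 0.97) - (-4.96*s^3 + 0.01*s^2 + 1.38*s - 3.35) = 4.96*s^3 + 6.61*s^2 + 2.65*s + 2.38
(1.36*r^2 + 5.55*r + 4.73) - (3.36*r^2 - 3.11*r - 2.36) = -2.0*r^2 + 8.66*r + 7.09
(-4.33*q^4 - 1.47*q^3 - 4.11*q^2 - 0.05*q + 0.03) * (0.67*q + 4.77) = -2.9011*q^5 - 21.639*q^4 - 9.7656*q^3 - 19.6382*q^2 - 0.2184*q + 0.1431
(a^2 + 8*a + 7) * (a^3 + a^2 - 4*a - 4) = a^5 + 9*a^4 + 11*a^3 - 29*a^2 - 60*a - 28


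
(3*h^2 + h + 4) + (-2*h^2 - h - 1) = h^2 + 3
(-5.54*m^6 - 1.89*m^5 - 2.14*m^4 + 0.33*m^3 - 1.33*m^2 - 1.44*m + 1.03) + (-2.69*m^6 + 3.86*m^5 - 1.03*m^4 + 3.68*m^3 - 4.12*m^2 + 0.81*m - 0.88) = -8.23*m^6 + 1.97*m^5 - 3.17*m^4 + 4.01*m^3 - 5.45*m^2 - 0.63*m + 0.15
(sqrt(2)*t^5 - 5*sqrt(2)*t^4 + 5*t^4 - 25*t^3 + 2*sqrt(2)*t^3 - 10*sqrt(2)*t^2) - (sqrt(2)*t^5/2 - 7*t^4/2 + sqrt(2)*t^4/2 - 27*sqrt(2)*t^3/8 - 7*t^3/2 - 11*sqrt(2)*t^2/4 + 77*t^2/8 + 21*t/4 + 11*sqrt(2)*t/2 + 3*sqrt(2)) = sqrt(2)*t^5/2 - 11*sqrt(2)*t^4/2 + 17*t^4/2 - 43*t^3/2 + 43*sqrt(2)*t^3/8 - 29*sqrt(2)*t^2/4 - 77*t^2/8 - 11*sqrt(2)*t/2 - 21*t/4 - 3*sqrt(2)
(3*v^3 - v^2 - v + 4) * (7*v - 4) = 21*v^4 - 19*v^3 - 3*v^2 + 32*v - 16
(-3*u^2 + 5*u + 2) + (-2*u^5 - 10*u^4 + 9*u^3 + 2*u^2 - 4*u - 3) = -2*u^5 - 10*u^4 + 9*u^3 - u^2 + u - 1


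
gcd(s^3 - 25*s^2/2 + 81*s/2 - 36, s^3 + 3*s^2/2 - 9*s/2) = s - 3/2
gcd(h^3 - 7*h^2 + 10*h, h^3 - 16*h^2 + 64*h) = h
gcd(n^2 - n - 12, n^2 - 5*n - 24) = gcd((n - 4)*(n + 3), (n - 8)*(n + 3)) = n + 3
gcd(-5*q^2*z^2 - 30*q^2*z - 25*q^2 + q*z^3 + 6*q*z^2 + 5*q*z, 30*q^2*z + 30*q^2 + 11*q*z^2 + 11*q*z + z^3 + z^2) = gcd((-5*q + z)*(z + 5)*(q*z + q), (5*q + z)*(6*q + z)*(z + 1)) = z + 1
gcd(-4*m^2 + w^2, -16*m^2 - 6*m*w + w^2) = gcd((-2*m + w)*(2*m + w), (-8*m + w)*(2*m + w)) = 2*m + w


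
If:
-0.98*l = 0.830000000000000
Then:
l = -0.85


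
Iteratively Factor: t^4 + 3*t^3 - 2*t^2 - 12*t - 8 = (t + 2)*(t^3 + t^2 - 4*t - 4) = (t + 1)*(t + 2)*(t^2 - 4) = (t + 1)*(t + 2)^2*(t - 2)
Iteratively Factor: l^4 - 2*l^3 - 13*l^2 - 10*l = (l)*(l^3 - 2*l^2 - 13*l - 10) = l*(l + 2)*(l^2 - 4*l - 5) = l*(l + 1)*(l + 2)*(l - 5)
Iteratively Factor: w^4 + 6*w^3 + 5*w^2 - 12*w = (w + 4)*(w^3 + 2*w^2 - 3*w) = (w + 3)*(w + 4)*(w^2 - w) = w*(w + 3)*(w + 4)*(w - 1)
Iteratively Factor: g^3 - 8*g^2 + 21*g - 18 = (g - 3)*(g^2 - 5*g + 6) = (g - 3)*(g - 2)*(g - 3)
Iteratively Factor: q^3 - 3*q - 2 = (q + 1)*(q^2 - q - 2) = (q + 1)^2*(q - 2)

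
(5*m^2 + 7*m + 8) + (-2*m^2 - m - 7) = 3*m^2 + 6*m + 1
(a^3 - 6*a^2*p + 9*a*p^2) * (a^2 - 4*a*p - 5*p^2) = a^5 - 10*a^4*p + 28*a^3*p^2 - 6*a^2*p^3 - 45*a*p^4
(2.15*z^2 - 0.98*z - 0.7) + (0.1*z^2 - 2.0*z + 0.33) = 2.25*z^2 - 2.98*z - 0.37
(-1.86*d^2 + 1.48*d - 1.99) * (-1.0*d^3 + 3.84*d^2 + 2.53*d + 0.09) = 1.86*d^5 - 8.6224*d^4 + 2.9674*d^3 - 4.0646*d^2 - 4.9015*d - 0.1791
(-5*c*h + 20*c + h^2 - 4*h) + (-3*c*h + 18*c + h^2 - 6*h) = -8*c*h + 38*c + 2*h^2 - 10*h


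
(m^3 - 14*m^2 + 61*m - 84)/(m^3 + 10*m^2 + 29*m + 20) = (m^3 - 14*m^2 + 61*m - 84)/(m^3 + 10*m^2 + 29*m + 20)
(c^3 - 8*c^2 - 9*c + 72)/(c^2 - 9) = c - 8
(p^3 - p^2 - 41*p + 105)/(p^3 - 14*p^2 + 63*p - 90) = (p + 7)/(p - 6)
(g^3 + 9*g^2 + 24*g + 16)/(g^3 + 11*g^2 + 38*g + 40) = (g^2 + 5*g + 4)/(g^2 + 7*g + 10)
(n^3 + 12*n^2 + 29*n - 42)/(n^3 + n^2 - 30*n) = (n^2 + 6*n - 7)/(n*(n - 5))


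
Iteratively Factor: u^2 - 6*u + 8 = (u - 2)*(u - 4)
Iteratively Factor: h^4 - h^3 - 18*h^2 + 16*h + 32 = (h + 4)*(h^3 - 5*h^2 + 2*h + 8) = (h - 4)*(h + 4)*(h^2 - h - 2) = (h - 4)*(h + 1)*(h + 4)*(h - 2)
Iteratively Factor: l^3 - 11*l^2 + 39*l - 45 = (l - 3)*(l^2 - 8*l + 15) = (l - 3)^2*(l - 5)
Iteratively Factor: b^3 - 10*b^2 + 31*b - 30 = (b - 5)*(b^2 - 5*b + 6) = (b - 5)*(b - 2)*(b - 3)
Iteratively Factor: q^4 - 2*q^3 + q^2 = (q - 1)*(q^3 - q^2) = q*(q - 1)*(q^2 - q) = q^2*(q - 1)*(q - 1)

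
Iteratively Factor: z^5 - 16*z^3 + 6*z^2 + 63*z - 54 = (z + 3)*(z^4 - 3*z^3 - 7*z^2 + 27*z - 18) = (z - 3)*(z + 3)*(z^3 - 7*z + 6) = (z - 3)*(z + 3)^2*(z^2 - 3*z + 2) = (z - 3)*(z - 2)*(z + 3)^2*(z - 1)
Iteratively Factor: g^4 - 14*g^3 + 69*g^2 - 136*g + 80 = (g - 5)*(g^3 - 9*g^2 + 24*g - 16) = (g - 5)*(g - 4)*(g^2 - 5*g + 4) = (g - 5)*(g - 4)*(g - 1)*(g - 4)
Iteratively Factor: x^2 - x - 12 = (x - 4)*(x + 3)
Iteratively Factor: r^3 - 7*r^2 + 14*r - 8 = (r - 1)*(r^2 - 6*r + 8) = (r - 2)*(r - 1)*(r - 4)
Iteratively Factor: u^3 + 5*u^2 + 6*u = (u + 2)*(u^2 + 3*u) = u*(u + 2)*(u + 3)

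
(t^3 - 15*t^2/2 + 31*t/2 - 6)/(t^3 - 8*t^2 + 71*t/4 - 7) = 2*(t - 3)/(2*t - 7)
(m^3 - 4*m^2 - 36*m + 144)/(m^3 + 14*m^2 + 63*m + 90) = (m^2 - 10*m + 24)/(m^2 + 8*m + 15)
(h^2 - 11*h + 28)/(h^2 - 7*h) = (h - 4)/h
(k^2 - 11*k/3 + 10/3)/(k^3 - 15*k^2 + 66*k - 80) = (k - 5/3)/(k^2 - 13*k + 40)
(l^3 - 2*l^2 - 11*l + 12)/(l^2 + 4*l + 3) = (l^2 - 5*l + 4)/(l + 1)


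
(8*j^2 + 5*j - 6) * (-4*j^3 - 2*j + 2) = -32*j^5 - 20*j^4 + 8*j^3 + 6*j^2 + 22*j - 12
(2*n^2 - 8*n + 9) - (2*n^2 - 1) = 10 - 8*n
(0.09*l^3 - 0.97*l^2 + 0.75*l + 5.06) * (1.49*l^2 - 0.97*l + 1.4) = 0.1341*l^5 - 1.5326*l^4 + 2.1844*l^3 + 5.4539*l^2 - 3.8582*l + 7.084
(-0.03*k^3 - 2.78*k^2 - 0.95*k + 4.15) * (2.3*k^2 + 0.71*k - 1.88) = -0.069*k^5 - 6.4153*k^4 - 4.1024*k^3 + 14.0969*k^2 + 4.7325*k - 7.802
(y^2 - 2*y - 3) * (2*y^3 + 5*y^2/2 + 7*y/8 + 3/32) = 2*y^5 - 3*y^4/2 - 81*y^3/8 - 293*y^2/32 - 45*y/16 - 9/32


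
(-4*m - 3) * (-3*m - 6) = 12*m^2 + 33*m + 18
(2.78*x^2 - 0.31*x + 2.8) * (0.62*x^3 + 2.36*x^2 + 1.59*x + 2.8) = 1.7236*x^5 + 6.3686*x^4 + 5.4246*x^3 + 13.8991*x^2 + 3.584*x + 7.84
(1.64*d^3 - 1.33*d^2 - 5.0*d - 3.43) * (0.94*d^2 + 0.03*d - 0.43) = 1.5416*d^5 - 1.201*d^4 - 5.4451*d^3 - 2.8023*d^2 + 2.0471*d + 1.4749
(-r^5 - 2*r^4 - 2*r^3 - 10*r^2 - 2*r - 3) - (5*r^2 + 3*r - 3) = -r^5 - 2*r^4 - 2*r^3 - 15*r^2 - 5*r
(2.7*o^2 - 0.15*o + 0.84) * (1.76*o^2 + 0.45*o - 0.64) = 4.752*o^4 + 0.951*o^3 - 0.3171*o^2 + 0.474*o - 0.5376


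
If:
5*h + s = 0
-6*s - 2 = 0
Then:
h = 1/15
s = -1/3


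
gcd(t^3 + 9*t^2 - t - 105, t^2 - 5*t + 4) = 1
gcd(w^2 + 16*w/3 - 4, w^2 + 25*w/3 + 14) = w + 6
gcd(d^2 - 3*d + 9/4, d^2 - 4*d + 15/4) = d - 3/2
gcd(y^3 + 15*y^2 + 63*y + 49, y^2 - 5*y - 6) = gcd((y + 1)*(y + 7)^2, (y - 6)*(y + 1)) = y + 1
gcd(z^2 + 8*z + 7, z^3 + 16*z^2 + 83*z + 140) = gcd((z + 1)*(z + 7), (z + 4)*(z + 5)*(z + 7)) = z + 7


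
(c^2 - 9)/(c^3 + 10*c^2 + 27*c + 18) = (c - 3)/(c^2 + 7*c + 6)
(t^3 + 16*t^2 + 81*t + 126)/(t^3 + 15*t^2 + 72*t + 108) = (t + 7)/(t + 6)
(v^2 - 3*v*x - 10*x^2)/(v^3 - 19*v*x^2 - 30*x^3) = 1/(v + 3*x)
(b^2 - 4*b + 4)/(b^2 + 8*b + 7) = (b^2 - 4*b + 4)/(b^2 + 8*b + 7)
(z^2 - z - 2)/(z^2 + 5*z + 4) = (z - 2)/(z + 4)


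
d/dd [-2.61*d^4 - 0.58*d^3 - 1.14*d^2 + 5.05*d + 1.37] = -10.44*d^3 - 1.74*d^2 - 2.28*d + 5.05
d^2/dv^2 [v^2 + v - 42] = 2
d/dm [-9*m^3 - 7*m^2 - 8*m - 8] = -27*m^2 - 14*m - 8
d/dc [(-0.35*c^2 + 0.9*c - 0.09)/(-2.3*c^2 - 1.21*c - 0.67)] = (2.4935*c^2 + 0.055*c - 0.7119)/(5.29*c^4 + 5.566*c^3 + 4.5461*c^2 + 1.6214*c + 0.4489)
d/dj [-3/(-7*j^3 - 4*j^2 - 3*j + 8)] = 3*(-21*j^2 - 8*j - 3)/(7*j^3 + 4*j^2 + 3*j - 8)^2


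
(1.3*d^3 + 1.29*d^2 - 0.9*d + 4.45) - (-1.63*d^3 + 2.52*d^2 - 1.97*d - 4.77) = 2.93*d^3 - 1.23*d^2 + 1.07*d + 9.22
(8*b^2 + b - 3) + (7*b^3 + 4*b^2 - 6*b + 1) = 7*b^3 + 12*b^2 - 5*b - 2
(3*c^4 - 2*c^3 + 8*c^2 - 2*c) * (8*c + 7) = 24*c^5 + 5*c^4 + 50*c^3 + 40*c^2 - 14*c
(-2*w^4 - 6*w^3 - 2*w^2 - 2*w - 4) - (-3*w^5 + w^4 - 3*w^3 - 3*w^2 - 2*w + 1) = 3*w^5 - 3*w^4 - 3*w^3 + w^2 - 5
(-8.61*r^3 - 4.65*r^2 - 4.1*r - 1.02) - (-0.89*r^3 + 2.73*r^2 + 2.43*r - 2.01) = -7.72*r^3 - 7.38*r^2 - 6.53*r + 0.99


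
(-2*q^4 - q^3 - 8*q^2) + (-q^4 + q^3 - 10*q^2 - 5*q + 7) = -3*q^4 - 18*q^2 - 5*q + 7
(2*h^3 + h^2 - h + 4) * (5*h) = 10*h^4 + 5*h^3 - 5*h^2 + 20*h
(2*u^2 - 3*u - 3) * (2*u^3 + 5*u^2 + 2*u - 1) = 4*u^5 + 4*u^4 - 17*u^3 - 23*u^2 - 3*u + 3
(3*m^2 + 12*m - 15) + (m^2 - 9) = 4*m^2 + 12*m - 24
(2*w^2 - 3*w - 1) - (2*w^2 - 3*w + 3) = -4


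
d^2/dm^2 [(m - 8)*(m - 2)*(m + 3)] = 6*m - 14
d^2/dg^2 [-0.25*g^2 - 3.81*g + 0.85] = -0.500000000000000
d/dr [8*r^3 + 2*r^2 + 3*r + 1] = 24*r^2 + 4*r + 3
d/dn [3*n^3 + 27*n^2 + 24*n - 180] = 9*n^2 + 54*n + 24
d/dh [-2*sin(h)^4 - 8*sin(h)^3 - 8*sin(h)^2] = -8*(sin(h)^2 + 3*sin(h) + 2)*sin(h)*cos(h)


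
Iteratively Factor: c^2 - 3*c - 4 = (c + 1)*(c - 4)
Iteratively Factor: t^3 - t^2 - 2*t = (t - 2)*(t^2 + t) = t*(t - 2)*(t + 1)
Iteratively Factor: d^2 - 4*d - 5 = (d - 5)*(d + 1)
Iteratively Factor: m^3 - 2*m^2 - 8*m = (m - 4)*(m^2 + 2*m) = m*(m - 4)*(m + 2)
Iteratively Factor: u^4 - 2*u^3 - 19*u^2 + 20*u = (u + 4)*(u^3 - 6*u^2 + 5*u) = (u - 1)*(u + 4)*(u^2 - 5*u) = (u - 5)*(u - 1)*(u + 4)*(u)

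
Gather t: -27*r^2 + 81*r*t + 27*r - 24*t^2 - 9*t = -27*r^2 + 27*r - 24*t^2 + t*(81*r - 9)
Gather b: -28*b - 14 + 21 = 7 - 28*b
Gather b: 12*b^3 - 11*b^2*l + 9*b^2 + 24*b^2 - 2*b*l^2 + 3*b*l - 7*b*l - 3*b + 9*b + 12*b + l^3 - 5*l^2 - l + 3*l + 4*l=12*b^3 + b^2*(33 - 11*l) + b*(-2*l^2 - 4*l + 18) + l^3 - 5*l^2 + 6*l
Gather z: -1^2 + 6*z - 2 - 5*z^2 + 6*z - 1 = -5*z^2 + 12*z - 4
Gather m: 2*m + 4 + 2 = 2*m + 6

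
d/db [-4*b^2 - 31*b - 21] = -8*b - 31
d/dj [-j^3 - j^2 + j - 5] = -3*j^2 - 2*j + 1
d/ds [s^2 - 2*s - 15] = 2*s - 2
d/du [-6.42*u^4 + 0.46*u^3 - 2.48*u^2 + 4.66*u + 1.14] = -25.68*u^3 + 1.38*u^2 - 4.96*u + 4.66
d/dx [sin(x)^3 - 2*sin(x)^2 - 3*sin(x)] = -4*sin(x)*cos(x) - 3*cos(x)^3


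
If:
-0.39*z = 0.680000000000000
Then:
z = -1.74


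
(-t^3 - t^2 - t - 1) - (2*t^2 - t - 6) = -t^3 - 3*t^2 + 5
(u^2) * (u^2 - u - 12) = u^4 - u^3 - 12*u^2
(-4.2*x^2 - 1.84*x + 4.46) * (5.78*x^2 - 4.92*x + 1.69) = -24.276*x^4 + 10.0288*x^3 + 27.7336*x^2 - 25.0528*x + 7.5374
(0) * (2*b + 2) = 0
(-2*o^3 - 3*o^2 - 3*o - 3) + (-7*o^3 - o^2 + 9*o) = -9*o^3 - 4*o^2 + 6*o - 3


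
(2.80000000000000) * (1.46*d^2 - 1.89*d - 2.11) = 4.088*d^2 - 5.292*d - 5.908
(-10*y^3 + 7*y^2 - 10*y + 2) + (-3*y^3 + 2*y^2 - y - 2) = -13*y^3 + 9*y^2 - 11*y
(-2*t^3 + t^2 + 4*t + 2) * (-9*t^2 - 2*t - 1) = 18*t^5 - 5*t^4 - 36*t^3 - 27*t^2 - 8*t - 2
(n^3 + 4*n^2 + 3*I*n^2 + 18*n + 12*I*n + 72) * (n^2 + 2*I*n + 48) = n^5 + 4*n^4 + 5*I*n^4 + 60*n^3 + 20*I*n^3 + 240*n^2 + 180*I*n^2 + 864*n + 720*I*n + 3456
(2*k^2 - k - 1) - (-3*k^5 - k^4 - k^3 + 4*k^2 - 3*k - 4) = 3*k^5 + k^4 + k^3 - 2*k^2 + 2*k + 3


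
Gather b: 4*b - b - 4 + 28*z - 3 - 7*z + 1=3*b + 21*z - 6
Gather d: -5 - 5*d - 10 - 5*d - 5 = -10*d - 20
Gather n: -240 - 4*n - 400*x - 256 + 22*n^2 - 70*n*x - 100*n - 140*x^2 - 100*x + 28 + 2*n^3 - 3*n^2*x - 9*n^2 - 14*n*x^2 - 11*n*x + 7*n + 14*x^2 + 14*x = 2*n^3 + n^2*(13 - 3*x) + n*(-14*x^2 - 81*x - 97) - 126*x^2 - 486*x - 468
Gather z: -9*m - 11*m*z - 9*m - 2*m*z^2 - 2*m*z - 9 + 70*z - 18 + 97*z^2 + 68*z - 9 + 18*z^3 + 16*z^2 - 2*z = -18*m + 18*z^3 + z^2*(113 - 2*m) + z*(136 - 13*m) - 36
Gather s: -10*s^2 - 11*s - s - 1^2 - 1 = -10*s^2 - 12*s - 2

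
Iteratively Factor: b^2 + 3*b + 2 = (b + 1)*(b + 2)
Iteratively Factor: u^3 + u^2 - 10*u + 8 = (u - 2)*(u^2 + 3*u - 4) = (u - 2)*(u + 4)*(u - 1)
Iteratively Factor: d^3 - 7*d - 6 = (d + 2)*(d^2 - 2*d - 3) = (d - 3)*(d + 2)*(d + 1)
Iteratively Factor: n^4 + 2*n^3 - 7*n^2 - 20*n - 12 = (n + 2)*(n^3 - 7*n - 6) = (n + 1)*(n + 2)*(n^2 - n - 6) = (n + 1)*(n + 2)^2*(n - 3)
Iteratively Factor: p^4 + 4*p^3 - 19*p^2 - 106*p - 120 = (p + 3)*(p^3 + p^2 - 22*p - 40) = (p + 3)*(p + 4)*(p^2 - 3*p - 10) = (p - 5)*(p + 3)*(p + 4)*(p + 2)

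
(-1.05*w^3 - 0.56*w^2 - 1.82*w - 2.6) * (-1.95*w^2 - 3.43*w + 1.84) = 2.0475*w^5 + 4.6935*w^4 + 3.5378*w^3 + 10.2822*w^2 + 5.5692*w - 4.784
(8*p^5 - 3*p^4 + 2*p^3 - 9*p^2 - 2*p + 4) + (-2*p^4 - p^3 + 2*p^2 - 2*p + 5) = 8*p^5 - 5*p^4 + p^3 - 7*p^2 - 4*p + 9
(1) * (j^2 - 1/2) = j^2 - 1/2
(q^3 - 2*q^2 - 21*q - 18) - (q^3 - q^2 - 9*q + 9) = -q^2 - 12*q - 27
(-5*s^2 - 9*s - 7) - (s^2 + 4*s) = -6*s^2 - 13*s - 7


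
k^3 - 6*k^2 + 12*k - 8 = (k - 2)^3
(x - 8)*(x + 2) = x^2 - 6*x - 16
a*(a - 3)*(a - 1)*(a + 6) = a^4 + 2*a^3 - 21*a^2 + 18*a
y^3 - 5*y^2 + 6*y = y*(y - 3)*(y - 2)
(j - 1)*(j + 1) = j^2 - 1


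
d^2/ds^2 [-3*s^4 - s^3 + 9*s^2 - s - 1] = -36*s^2 - 6*s + 18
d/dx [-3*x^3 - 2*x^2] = x*(-9*x - 4)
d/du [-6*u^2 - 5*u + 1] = -12*u - 5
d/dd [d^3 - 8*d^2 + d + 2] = 3*d^2 - 16*d + 1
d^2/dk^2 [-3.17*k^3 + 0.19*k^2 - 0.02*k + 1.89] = 0.38 - 19.02*k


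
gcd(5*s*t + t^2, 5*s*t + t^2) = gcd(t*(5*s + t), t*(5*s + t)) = 5*s*t + t^2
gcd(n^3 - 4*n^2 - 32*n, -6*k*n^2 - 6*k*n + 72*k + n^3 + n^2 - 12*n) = n + 4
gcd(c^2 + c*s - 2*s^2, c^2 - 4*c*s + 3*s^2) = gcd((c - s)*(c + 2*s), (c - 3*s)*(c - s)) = -c + s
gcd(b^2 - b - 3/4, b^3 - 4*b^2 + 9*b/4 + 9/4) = b^2 - b - 3/4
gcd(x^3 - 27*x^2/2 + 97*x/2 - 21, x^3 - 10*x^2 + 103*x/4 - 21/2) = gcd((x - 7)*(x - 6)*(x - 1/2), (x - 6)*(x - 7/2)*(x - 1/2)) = x^2 - 13*x/2 + 3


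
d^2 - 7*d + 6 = (d - 6)*(d - 1)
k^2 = k^2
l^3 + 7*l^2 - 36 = (l - 2)*(l + 3)*(l + 6)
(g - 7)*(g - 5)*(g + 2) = g^3 - 10*g^2 + 11*g + 70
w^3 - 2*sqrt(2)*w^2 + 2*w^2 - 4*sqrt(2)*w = w*(w + 2)*(w - 2*sqrt(2))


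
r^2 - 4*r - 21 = (r - 7)*(r + 3)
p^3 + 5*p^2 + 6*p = p*(p + 2)*(p + 3)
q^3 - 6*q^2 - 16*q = q*(q - 8)*(q + 2)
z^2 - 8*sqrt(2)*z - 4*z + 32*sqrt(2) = (z - 4)*(z - 8*sqrt(2))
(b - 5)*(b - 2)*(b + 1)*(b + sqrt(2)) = b^4 - 6*b^3 + sqrt(2)*b^3 - 6*sqrt(2)*b^2 + 3*b^2 + 3*sqrt(2)*b + 10*b + 10*sqrt(2)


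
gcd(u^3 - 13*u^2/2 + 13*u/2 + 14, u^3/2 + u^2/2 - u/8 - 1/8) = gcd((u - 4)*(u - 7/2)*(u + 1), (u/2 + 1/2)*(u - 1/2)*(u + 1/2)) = u + 1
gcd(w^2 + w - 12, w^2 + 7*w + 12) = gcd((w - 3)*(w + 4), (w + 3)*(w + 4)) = w + 4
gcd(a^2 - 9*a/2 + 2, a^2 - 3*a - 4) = a - 4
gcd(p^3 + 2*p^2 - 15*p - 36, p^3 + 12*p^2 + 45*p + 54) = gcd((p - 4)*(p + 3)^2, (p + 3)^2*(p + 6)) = p^2 + 6*p + 9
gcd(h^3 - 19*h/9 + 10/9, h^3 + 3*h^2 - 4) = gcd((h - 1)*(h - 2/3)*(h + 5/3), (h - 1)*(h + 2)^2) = h - 1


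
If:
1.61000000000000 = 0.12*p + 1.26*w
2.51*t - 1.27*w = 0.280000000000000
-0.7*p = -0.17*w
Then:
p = 0.30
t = 0.74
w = 1.25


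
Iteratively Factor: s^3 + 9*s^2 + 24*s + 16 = (s + 4)*(s^2 + 5*s + 4) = (s + 1)*(s + 4)*(s + 4)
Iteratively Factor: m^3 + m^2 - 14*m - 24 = (m - 4)*(m^2 + 5*m + 6) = (m - 4)*(m + 3)*(m + 2)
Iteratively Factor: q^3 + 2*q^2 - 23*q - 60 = (q + 4)*(q^2 - 2*q - 15) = (q - 5)*(q + 4)*(q + 3)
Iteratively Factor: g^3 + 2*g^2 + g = (g + 1)*(g^2 + g) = g*(g + 1)*(g + 1)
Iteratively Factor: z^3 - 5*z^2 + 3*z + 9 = (z - 3)*(z^2 - 2*z - 3) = (z - 3)^2*(z + 1)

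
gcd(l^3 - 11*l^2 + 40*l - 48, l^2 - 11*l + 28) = l - 4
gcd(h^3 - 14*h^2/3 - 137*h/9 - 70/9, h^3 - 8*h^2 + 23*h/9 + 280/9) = h^2 - 16*h/3 - 35/3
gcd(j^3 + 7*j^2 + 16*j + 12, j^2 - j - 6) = j + 2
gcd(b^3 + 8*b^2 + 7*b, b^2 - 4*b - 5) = b + 1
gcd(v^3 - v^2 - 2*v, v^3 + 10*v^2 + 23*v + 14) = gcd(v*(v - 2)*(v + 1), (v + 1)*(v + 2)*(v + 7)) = v + 1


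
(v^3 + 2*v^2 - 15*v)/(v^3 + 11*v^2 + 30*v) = (v - 3)/(v + 6)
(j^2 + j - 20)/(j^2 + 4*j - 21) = (j^2 + j - 20)/(j^2 + 4*j - 21)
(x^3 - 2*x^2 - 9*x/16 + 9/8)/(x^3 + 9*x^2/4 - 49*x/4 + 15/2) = (x + 3/4)/(x + 5)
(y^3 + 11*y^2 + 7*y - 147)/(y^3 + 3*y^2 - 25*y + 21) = (y + 7)/(y - 1)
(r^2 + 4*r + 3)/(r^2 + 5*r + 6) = (r + 1)/(r + 2)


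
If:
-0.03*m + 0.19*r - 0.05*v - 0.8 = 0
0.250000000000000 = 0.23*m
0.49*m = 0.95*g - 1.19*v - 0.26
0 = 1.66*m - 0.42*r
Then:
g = 0.42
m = 1.09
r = 4.30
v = -0.33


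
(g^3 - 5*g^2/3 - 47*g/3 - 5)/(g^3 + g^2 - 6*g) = (3*g^2 - 14*g - 5)/(3*g*(g - 2))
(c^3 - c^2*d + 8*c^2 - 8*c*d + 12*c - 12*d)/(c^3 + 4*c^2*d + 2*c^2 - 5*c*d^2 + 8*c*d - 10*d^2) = (c + 6)/(c + 5*d)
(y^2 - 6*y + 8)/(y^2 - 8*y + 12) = (y - 4)/(y - 6)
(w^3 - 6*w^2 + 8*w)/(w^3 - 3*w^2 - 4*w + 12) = w*(w - 4)/(w^2 - w - 6)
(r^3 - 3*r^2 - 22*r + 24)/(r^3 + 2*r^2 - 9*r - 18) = (r^3 - 3*r^2 - 22*r + 24)/(r^3 + 2*r^2 - 9*r - 18)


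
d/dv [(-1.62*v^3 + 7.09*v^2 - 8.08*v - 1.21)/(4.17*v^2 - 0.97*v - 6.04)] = (-6.7554*v^4 + 3.1428*v^3 + 56.1707*v^2 - 75.5558*v + 47.6295)/(17.3889*v^4 - 8.0898*v^3 - 49.4327*v^2 + 11.7176*v + 36.4816)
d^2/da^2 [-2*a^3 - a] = -12*a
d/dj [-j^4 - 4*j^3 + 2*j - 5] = -4*j^3 - 12*j^2 + 2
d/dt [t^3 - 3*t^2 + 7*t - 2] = 3*t^2 - 6*t + 7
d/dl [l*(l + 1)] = 2*l + 1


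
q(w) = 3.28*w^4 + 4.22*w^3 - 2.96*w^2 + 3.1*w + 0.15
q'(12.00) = 24426.46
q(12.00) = 74917.35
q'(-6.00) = -2339.54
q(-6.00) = 3214.35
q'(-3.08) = -241.91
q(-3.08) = 134.39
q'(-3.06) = -236.16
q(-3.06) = 129.61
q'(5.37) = 2368.07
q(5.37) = 3312.46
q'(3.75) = 850.81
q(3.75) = 841.32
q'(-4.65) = -1014.78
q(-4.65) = 1030.94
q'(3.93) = 971.73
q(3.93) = 1005.19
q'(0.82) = 13.99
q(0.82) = 4.51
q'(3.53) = 717.07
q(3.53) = 669.13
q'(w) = 13.12*w^3 + 12.66*w^2 - 5.92*w + 3.1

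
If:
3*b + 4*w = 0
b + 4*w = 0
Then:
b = 0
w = 0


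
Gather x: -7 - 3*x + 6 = -3*x - 1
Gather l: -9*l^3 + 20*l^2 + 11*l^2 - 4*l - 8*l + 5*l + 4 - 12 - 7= -9*l^3 + 31*l^2 - 7*l - 15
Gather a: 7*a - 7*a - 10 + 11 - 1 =0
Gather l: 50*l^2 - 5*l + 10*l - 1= 50*l^2 + 5*l - 1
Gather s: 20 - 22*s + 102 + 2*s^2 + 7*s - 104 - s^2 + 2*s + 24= s^2 - 13*s + 42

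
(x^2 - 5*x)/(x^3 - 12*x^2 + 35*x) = 1/(x - 7)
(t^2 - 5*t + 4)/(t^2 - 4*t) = (t - 1)/t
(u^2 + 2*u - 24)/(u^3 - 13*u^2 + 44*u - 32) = (u + 6)/(u^2 - 9*u + 8)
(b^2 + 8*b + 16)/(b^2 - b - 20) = (b + 4)/(b - 5)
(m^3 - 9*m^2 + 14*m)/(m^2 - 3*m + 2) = m*(m - 7)/(m - 1)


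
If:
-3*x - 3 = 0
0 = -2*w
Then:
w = 0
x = -1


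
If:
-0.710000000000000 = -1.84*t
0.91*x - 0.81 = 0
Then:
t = 0.39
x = 0.89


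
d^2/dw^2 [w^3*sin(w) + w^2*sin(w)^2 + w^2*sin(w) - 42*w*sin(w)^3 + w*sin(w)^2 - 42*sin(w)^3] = -w^3*sin(w) - w^2*sin(w) + 6*w^2*cos(w) + 2*w^2*cos(2*w) + 75*w*sin(w)/2 + 4*w*sin(2*w) - 189*w*sin(3*w)/2 + 4*w*cos(w) + 2*w*cos(2*w) + 67*sin(w)/2 + 2*sin(2*w) - 189*sin(3*w)/2 - 63*cos(w) - cos(2*w) + 63*cos(3*w) + 1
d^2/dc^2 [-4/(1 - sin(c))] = -(4*sin(c) + 8)/(sin(c) - 1)^2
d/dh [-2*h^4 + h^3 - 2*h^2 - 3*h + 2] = -8*h^3 + 3*h^2 - 4*h - 3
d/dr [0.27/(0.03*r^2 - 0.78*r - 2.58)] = (0.2106 - 0.0162*r)/(-0.03*r^2 + 0.78*r + 2.58)^2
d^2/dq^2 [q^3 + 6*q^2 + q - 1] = 6*q + 12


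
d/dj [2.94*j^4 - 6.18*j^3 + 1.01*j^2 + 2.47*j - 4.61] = 11.76*j^3 - 18.54*j^2 + 2.02*j + 2.47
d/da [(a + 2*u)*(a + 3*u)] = 2*a + 5*u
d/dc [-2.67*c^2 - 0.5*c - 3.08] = -5.34*c - 0.5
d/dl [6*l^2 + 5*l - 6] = 12*l + 5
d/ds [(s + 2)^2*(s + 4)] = (s + 2)*(3*s + 10)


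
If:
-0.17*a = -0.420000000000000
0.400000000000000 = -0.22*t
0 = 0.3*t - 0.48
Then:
No Solution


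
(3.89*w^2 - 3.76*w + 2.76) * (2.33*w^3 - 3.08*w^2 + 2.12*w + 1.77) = 9.0637*w^5 - 20.742*w^4 + 26.2584*w^3 - 9.5867*w^2 - 0.804*w + 4.8852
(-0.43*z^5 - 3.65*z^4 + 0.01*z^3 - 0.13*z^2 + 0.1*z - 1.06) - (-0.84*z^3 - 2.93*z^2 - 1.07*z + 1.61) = -0.43*z^5 - 3.65*z^4 + 0.85*z^3 + 2.8*z^2 + 1.17*z - 2.67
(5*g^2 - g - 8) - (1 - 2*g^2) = 7*g^2 - g - 9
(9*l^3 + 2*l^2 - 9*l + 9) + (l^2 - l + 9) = 9*l^3 + 3*l^2 - 10*l + 18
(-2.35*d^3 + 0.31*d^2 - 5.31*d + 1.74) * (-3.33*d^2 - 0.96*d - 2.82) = 7.8255*d^5 + 1.2237*d^4 + 24.0117*d^3 - 1.5708*d^2 + 13.3038*d - 4.9068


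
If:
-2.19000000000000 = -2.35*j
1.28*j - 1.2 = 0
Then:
No Solution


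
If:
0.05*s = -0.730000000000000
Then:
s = -14.60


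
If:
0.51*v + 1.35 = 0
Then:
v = -2.65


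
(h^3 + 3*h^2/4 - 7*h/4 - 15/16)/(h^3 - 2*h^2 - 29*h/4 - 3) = (h - 5/4)/(h - 4)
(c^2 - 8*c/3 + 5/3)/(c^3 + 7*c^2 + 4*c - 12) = (c - 5/3)/(c^2 + 8*c + 12)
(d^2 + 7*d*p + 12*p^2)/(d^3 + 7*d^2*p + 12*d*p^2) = 1/d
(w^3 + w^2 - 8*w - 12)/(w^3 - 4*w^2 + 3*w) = (w^2 + 4*w + 4)/(w*(w - 1))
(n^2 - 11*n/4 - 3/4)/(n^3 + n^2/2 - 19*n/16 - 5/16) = 4*(n - 3)/(4*n^2 + n - 5)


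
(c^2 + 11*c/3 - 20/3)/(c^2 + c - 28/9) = 3*(c + 5)/(3*c + 7)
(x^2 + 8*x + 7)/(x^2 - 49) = (x + 1)/(x - 7)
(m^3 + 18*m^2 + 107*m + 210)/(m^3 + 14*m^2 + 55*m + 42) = (m + 5)/(m + 1)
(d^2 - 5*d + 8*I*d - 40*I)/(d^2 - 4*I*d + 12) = (d^2 + d*(-5 + 8*I) - 40*I)/(d^2 - 4*I*d + 12)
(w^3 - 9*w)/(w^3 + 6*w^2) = (w^2 - 9)/(w*(w + 6))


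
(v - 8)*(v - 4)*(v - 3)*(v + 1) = v^4 - 14*v^3 + 53*v^2 - 28*v - 96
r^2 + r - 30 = (r - 5)*(r + 6)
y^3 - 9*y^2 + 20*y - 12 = (y - 6)*(y - 2)*(y - 1)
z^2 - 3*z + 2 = (z - 2)*(z - 1)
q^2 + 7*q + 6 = (q + 1)*(q + 6)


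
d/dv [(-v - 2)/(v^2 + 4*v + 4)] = 1/(v^2 + 4*v + 4)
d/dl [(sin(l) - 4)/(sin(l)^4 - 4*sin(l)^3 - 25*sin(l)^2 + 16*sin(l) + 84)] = (-3*sin(l)^4 + 24*sin(l)^3 - 23*sin(l)^2 - 200*sin(l) + 148)*cos(l)/(sin(l)^4 - 4*sin(l)^3 - 25*sin(l)^2 + 16*sin(l) + 84)^2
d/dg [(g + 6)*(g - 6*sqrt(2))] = 2*g - 6*sqrt(2) + 6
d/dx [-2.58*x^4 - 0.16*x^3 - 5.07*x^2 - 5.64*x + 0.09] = -10.32*x^3 - 0.48*x^2 - 10.14*x - 5.64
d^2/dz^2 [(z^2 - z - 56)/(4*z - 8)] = -27/(z^3 - 6*z^2 + 12*z - 8)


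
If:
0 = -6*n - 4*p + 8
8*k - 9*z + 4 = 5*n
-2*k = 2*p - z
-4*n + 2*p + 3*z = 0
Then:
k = -40/7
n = -8/7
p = 26/7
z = -4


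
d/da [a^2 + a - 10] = 2*a + 1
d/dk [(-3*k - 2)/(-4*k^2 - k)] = 2*(-6*k^2 - 8*k - 1)/(k^2*(16*k^2 + 8*k + 1))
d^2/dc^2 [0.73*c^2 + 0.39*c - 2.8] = 1.46000000000000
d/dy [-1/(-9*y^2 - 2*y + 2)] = 2*(-9*y - 1)/(9*y^2 + 2*y - 2)^2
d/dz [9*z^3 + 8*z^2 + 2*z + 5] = 27*z^2 + 16*z + 2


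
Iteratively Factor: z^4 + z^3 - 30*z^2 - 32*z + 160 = (z + 4)*(z^3 - 3*z^2 - 18*z + 40) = (z + 4)^2*(z^2 - 7*z + 10) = (z - 5)*(z + 4)^2*(z - 2)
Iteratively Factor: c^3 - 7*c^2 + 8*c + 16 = (c - 4)*(c^2 - 3*c - 4) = (c - 4)*(c + 1)*(c - 4)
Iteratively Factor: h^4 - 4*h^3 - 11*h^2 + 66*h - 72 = (h - 3)*(h^3 - h^2 - 14*h + 24) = (h - 3)*(h - 2)*(h^2 + h - 12) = (h - 3)^2*(h - 2)*(h + 4)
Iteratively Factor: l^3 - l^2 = (l)*(l^2 - l) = l^2*(l - 1)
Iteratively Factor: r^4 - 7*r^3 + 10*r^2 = (r - 2)*(r^3 - 5*r^2) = r*(r - 2)*(r^2 - 5*r) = r^2*(r - 2)*(r - 5)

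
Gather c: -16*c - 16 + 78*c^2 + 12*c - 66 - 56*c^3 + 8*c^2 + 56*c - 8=-56*c^3 + 86*c^2 + 52*c - 90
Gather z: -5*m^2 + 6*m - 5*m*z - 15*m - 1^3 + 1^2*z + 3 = -5*m^2 - 9*m + z*(1 - 5*m) + 2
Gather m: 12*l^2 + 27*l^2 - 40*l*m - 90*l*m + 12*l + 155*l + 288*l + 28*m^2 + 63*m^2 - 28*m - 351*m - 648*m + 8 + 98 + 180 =39*l^2 + 455*l + 91*m^2 + m*(-130*l - 1027) + 286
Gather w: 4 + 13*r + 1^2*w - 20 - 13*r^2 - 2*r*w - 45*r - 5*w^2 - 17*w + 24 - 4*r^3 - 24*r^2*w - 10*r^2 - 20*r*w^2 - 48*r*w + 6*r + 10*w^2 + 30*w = -4*r^3 - 23*r^2 - 26*r + w^2*(5 - 20*r) + w*(-24*r^2 - 50*r + 14) + 8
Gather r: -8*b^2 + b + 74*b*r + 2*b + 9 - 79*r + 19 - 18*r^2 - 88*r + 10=-8*b^2 + 3*b - 18*r^2 + r*(74*b - 167) + 38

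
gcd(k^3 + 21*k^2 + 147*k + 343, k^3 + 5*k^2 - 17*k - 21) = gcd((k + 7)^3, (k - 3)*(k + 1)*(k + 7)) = k + 7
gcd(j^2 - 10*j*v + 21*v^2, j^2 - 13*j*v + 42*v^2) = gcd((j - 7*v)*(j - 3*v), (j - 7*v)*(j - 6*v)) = -j + 7*v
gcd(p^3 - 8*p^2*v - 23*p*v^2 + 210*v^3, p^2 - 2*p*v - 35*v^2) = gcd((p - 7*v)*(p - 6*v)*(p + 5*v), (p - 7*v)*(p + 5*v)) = p^2 - 2*p*v - 35*v^2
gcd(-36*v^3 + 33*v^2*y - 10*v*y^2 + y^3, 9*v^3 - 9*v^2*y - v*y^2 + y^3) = -3*v + y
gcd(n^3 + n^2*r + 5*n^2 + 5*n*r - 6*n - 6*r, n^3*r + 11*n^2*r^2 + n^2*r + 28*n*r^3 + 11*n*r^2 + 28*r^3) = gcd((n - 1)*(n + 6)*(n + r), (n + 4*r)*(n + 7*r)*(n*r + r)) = 1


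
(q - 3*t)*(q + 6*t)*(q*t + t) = q^3*t + 3*q^2*t^2 + q^2*t - 18*q*t^3 + 3*q*t^2 - 18*t^3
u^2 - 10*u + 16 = (u - 8)*(u - 2)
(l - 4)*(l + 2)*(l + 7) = l^3 + 5*l^2 - 22*l - 56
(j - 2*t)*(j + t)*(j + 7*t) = j^3 + 6*j^2*t - 9*j*t^2 - 14*t^3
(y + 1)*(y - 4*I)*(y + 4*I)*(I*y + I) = I*y^4 + 2*I*y^3 + 17*I*y^2 + 32*I*y + 16*I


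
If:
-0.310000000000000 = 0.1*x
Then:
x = -3.10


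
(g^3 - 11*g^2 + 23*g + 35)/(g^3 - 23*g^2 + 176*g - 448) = (g^2 - 4*g - 5)/(g^2 - 16*g + 64)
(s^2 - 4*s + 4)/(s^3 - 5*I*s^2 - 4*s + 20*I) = (s - 2)/(s^2 + s*(2 - 5*I) - 10*I)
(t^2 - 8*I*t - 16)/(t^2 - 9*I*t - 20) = (t - 4*I)/(t - 5*I)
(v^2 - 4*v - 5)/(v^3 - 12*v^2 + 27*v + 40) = 1/(v - 8)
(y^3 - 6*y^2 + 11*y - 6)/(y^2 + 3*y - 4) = (y^2 - 5*y + 6)/(y + 4)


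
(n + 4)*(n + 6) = n^2 + 10*n + 24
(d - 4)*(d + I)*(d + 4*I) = d^3 - 4*d^2 + 5*I*d^2 - 4*d - 20*I*d + 16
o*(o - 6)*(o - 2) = o^3 - 8*o^2 + 12*o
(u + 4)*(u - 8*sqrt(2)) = u^2 - 8*sqrt(2)*u + 4*u - 32*sqrt(2)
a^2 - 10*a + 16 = (a - 8)*(a - 2)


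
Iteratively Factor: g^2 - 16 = (g - 4)*(g + 4)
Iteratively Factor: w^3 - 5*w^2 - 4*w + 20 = (w + 2)*(w^2 - 7*w + 10) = (w - 5)*(w + 2)*(w - 2)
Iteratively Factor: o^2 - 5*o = (o - 5)*(o)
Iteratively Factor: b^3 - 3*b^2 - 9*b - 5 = (b - 5)*(b^2 + 2*b + 1) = (b - 5)*(b + 1)*(b + 1)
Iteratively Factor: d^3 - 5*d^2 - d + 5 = (d - 1)*(d^2 - 4*d - 5) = (d - 5)*(d - 1)*(d + 1)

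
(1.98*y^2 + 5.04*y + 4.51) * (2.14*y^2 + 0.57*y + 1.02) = 4.2372*y^4 + 11.9142*y^3 + 14.5438*y^2 + 7.7115*y + 4.6002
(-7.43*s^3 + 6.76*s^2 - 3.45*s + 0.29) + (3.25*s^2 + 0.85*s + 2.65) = -7.43*s^3 + 10.01*s^2 - 2.6*s + 2.94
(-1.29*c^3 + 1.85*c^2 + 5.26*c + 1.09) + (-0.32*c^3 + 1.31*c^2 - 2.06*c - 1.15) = -1.61*c^3 + 3.16*c^2 + 3.2*c - 0.0599999999999998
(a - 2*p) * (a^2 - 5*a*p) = a^3 - 7*a^2*p + 10*a*p^2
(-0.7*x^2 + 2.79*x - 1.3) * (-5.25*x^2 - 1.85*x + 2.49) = 3.675*x^4 - 13.3525*x^3 - 0.0795000000000003*x^2 + 9.3521*x - 3.237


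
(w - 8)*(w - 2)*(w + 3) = w^3 - 7*w^2 - 14*w + 48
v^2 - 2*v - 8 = (v - 4)*(v + 2)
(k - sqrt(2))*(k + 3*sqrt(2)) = k^2 + 2*sqrt(2)*k - 6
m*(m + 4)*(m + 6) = m^3 + 10*m^2 + 24*m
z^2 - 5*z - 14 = (z - 7)*(z + 2)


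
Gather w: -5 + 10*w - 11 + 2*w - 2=12*w - 18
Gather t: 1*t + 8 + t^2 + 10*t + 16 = t^2 + 11*t + 24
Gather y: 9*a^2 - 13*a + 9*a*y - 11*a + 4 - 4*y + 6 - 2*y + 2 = 9*a^2 - 24*a + y*(9*a - 6) + 12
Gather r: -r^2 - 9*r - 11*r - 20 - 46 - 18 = -r^2 - 20*r - 84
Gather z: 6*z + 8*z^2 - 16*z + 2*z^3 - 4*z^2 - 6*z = 2*z^3 + 4*z^2 - 16*z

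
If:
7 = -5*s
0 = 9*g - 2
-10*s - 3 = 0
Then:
No Solution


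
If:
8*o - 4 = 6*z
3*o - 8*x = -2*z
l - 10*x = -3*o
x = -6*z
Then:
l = 60/209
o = 100/209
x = 36/209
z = -6/209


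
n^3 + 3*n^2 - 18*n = n*(n - 3)*(n + 6)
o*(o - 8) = o^2 - 8*o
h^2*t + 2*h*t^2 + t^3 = t*(h + t)^2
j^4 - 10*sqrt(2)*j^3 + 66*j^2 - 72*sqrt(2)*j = j*(j - 4*sqrt(2))*(j - 3*sqrt(2))^2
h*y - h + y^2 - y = (h + y)*(y - 1)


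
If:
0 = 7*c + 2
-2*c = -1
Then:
No Solution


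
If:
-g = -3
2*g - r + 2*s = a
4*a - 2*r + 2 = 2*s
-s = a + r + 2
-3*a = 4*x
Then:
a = -1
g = 3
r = 5/3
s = -8/3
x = 3/4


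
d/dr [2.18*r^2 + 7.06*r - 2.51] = 4.36*r + 7.06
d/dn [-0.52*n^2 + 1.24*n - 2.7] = 1.24 - 1.04*n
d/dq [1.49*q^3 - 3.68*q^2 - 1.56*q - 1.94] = 4.47*q^2 - 7.36*q - 1.56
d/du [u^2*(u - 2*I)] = u*(3*u - 4*I)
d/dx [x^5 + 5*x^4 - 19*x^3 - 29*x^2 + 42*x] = 5*x^4 + 20*x^3 - 57*x^2 - 58*x + 42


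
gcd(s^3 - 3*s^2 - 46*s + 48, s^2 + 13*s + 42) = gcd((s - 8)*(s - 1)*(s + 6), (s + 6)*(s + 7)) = s + 6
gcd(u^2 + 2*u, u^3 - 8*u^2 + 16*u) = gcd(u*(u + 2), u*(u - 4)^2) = u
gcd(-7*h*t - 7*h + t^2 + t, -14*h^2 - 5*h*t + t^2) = -7*h + t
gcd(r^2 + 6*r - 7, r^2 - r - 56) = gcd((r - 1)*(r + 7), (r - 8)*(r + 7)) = r + 7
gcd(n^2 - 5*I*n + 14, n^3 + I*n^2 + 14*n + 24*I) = n + 2*I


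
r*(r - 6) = r^2 - 6*r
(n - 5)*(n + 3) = n^2 - 2*n - 15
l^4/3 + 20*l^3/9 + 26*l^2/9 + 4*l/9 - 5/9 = (l/3 + 1/3)*(l - 1/3)*(l + 1)*(l + 5)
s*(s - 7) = s^2 - 7*s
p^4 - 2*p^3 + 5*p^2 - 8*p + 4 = (p - 2*I)*(p + 2*I)*(-I*p + I)*(I*p - I)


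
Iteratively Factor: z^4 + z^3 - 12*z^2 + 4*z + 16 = (z + 4)*(z^3 - 3*z^2 + 4) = (z - 2)*(z + 4)*(z^2 - z - 2) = (z - 2)*(z + 1)*(z + 4)*(z - 2)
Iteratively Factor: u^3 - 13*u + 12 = (u - 1)*(u^2 + u - 12) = (u - 1)*(u + 4)*(u - 3)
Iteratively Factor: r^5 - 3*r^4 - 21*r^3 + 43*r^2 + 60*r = (r + 4)*(r^4 - 7*r^3 + 7*r^2 + 15*r) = (r + 1)*(r + 4)*(r^3 - 8*r^2 + 15*r) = r*(r + 1)*(r + 4)*(r^2 - 8*r + 15) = r*(r - 5)*(r + 1)*(r + 4)*(r - 3)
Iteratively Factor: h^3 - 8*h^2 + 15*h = (h - 3)*(h^2 - 5*h) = h*(h - 3)*(h - 5)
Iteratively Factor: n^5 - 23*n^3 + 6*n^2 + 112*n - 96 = (n + 4)*(n^4 - 4*n^3 - 7*n^2 + 34*n - 24) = (n - 4)*(n + 4)*(n^3 - 7*n + 6) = (n - 4)*(n - 2)*(n + 4)*(n^2 + 2*n - 3) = (n - 4)*(n - 2)*(n + 3)*(n + 4)*(n - 1)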